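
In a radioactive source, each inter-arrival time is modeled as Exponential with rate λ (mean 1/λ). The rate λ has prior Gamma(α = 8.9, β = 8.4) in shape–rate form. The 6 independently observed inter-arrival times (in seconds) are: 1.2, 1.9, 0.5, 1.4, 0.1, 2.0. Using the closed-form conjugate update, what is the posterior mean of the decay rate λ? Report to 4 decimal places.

0.9613

With a Gamma(shape α, rate β) prior on the exponential rate λ, the posterior after n observations with total T = Σxᵢ is Gamma(α+n, β+T).
Sum of observations T = 7.1 seconds; n = 6.
Posterior: Gamma(8.9+6, 8.4+7.1) = Gamma(14.9, 15.5).
Posterior mean of λ = α/β = 14.9/15.5 = 0.9613.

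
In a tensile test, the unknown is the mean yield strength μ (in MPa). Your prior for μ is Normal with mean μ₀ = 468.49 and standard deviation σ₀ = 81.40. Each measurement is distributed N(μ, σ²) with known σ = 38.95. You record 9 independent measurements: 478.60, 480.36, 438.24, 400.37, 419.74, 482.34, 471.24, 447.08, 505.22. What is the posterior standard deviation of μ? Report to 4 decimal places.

For Normal data with known variance σ², a Normal(μ₀, σ₀²) prior on μ is conjugate. Posterior precision = 1/σ₀² + n/σ²; posterior mean is the precision-weighted average of μ₀ and x̄.
σ₀² = 81.40² = 6625.96, σ² = 38.95² = 1517.1025; σ² + n·σ₀² = 1517.1025 + 9·6625.96 = 61150.7425.
Posterior precision = 1/σ₀² + n/σ² = 1/6625.96 + 9/1517.1025 = (σ² + n·σ₀²)/(σ₀²σ²) = 61150.7425/(6625.96·1517.1025); posterior variance σₙ² = σ₀²σ²/(σ² + n·σ₀²) = 6625.96·1517.1025/61150.7425 = 164.384929.
Posterior SD = √σₙ² = √(6625.96·1517.1025/61150.7425) = 12.8213.

12.8213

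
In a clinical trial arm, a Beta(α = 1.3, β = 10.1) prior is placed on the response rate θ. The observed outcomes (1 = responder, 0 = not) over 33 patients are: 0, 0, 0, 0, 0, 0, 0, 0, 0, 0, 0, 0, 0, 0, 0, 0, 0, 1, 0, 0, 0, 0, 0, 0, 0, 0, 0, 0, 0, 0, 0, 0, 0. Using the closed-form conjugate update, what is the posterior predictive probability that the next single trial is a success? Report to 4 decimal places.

0.0518

The Beta prior is conjugate to a Binomial/Bernoulli likelihood; the update adds successes to α and failures to β.
Posterior: Beta(α+k, β+n−k) = Beta(1.3+1, 10.1+32) = Beta(2.3, 42.1).
For a single future Bernoulli trial, P(success | data) = α/(α+β) = 0.0518.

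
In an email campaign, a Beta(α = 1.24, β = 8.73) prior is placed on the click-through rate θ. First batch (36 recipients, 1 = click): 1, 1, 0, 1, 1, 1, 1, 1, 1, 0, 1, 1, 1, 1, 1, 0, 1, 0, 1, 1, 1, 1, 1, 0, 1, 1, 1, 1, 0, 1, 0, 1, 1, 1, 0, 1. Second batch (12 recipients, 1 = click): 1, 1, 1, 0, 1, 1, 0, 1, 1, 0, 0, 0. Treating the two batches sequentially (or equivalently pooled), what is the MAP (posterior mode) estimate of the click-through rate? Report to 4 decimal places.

The Beta prior is conjugate to a Binomial/Bernoulli likelihood; the update adds successes to α and failures to β.
After batch 1: Beta(1.24+28, 8.73+8) = Beta(29.24, 16.73).
After batch 2: Beta(29.24+7, 16.73+5) = Beta(36.24, 21.73).
Mode of Beta(a,b) for a,b>1 is (a−1)/(a+b−2) = 35.24/55.97 = 0.6296.

0.6296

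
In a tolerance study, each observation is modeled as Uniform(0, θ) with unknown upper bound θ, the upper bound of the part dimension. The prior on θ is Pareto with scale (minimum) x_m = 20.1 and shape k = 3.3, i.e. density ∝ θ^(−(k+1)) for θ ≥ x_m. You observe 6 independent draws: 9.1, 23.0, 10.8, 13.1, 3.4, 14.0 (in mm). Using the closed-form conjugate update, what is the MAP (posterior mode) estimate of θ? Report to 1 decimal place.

23.0

A Pareto(scale x_m, shape k) prior on the upper bound θ of Uniform(0, θ) is conjugate: posterior is Pareto(max(x_m, max xᵢ), k + n).
Sample maximum = 23.0; prior scale x_m = 20.1 → posterior scale = max = 23.0.
Posterior shape = 3.3 + 6 = 9.3.
The Pareto density is decreasing on [x_m, ∞), so the mode is x_m = 23.0.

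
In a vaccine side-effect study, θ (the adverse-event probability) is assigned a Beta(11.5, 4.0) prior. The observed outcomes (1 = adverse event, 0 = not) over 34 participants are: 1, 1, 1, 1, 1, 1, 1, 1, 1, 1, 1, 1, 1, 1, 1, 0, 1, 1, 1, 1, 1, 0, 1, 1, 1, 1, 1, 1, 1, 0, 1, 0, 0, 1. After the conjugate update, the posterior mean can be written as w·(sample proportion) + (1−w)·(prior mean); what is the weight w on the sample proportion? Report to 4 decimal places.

The Beta prior is conjugate to a Binomial/Bernoulli likelihood; the update adds successes to α and failures to β.
Posterior mean = (α₀+k)/(α₀+β₀+n) = [n/(α₀+β₀+n)]·(k/n) + [(α₀+β₀)/(α₀+β₀+n)]·α₀/(α₀+β₀), so only n and the prior enter the weight.
The weight on the data is w = n/(α₀+β₀+n) = 34/(11.5+4.0+34) = 34/49.5 = 0.6869.

0.6869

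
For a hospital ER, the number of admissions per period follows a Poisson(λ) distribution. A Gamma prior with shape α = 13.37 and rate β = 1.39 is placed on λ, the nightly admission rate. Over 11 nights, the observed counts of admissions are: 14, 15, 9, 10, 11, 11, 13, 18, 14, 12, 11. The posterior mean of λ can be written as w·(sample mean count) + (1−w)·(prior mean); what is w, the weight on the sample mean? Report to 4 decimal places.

0.8878

With a Gamma(shape α, rate β) prior, the Poisson likelihood is conjugate: the posterior is Gamma(α + ΣXᵢ, β + n).
Posterior mean = (α₀+S)/(β₀+n) = [n/(β₀+n)]·(S/n) + [β₀/(β₀+n)]·(α₀/β₀), so only n and β₀ enter the weight.
Weight on data w = n/(β₀+n) = 11/(1.39+11) = 11/12.39 = 0.8878.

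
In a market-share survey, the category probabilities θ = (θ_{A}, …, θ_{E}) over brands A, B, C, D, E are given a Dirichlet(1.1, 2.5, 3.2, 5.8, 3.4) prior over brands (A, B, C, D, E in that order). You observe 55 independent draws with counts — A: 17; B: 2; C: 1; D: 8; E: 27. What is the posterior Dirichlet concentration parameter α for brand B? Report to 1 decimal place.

4.5

The Dirichlet prior is conjugate to the Multinomial likelihood: each posterior αⱼ = prior αⱼ + observed count nⱼ.
Posterior concentration: (18.1, 4.5, 4.2, 13.8, 30.4), total = 71.0.
α_{B} = 2.5 + 2 = 4.5.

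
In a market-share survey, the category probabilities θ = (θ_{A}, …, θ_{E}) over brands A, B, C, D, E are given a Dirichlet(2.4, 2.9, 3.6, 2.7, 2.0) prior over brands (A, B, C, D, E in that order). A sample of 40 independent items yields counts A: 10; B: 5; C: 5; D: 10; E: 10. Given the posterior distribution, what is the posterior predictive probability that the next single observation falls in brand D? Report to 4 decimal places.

0.2369

The Dirichlet prior is conjugate to the Multinomial likelihood: each posterior αⱼ = prior αⱼ + observed count nⱼ.
Posterior concentration: (12.4, 7.9, 8.6, 12.7, 12.0), total = 53.6.
P(next = D | data) = α_{D}/Σα = 0.2369.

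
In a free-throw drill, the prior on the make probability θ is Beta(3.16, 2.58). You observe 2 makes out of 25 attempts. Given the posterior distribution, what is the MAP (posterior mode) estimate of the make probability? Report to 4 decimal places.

0.1447

The Beta prior is conjugate to a Binomial/Bernoulli likelihood; the update adds successes to α and failures to β.
Posterior: Beta(α+k, β+n−k) = Beta(3.16+2, 2.58+23) = Beta(5.16, 25.58).
Mode of Beta(a,b) for a,b>1 is (a−1)/(a+b−2) = 4.16/28.74 = 0.1447.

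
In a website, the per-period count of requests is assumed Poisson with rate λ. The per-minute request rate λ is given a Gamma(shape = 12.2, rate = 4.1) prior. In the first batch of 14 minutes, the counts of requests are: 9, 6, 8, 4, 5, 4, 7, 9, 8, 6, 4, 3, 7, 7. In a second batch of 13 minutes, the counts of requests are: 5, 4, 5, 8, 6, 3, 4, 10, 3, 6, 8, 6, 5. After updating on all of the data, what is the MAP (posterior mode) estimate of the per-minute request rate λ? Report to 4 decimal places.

5.5048

With a Gamma(shape α, rate β) prior, the Poisson likelihood is conjugate: the posterior is Gamma(α + ΣXᵢ, β + n).
Batch 1: sum of counts S = 87 over n = 14 minutes.
After batch 1: Gamma(α+S, β+n) = Gamma(12.2+87, 4.1+14) = Gamma(99.2, 18.1).
Batch 2: sum of counts S = 73 over n = 13 minutes.
After batch 2: Gamma(α+S, β+n) = Gamma(99.2+73, 18.1+13) = Gamma(172.2, 31.1).
Mode of Gamma(α,β) for α≥1 is (α−1)/β = 171.2/31.1 = 5.5048.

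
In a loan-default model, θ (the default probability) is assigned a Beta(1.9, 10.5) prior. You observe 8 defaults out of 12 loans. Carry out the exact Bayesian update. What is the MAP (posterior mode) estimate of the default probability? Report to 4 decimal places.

0.3973

The Beta prior is conjugate to a Binomial/Bernoulli likelihood; the update adds successes to α and failures to β.
Posterior: Beta(α+k, β+n−k) = Beta(1.9+8, 10.5+4) = Beta(9.9, 14.5).
Mode of Beta(a,b) for a,b>1 is (a−1)/(a+b−2) = 8.9/22.4 = 0.3973.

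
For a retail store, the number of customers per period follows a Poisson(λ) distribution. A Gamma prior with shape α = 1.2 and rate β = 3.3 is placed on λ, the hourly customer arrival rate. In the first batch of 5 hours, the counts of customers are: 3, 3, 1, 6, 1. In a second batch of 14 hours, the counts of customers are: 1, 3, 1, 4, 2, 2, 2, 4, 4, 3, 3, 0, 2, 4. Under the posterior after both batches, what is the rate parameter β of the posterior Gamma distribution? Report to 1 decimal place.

22.3

With a Gamma(shape α, rate β) prior, the Poisson likelihood is conjugate: the posterior is Gamma(α + ΣXᵢ, β + n).
Batch 1: sum of counts S = 14 over n = 5 hours.
After batch 1: Gamma(α+S, β+n) = Gamma(1.2+14, 3.3+5) = Gamma(15.2, 8.3).
Batch 2: sum of counts S = 35 over n = 14 hours.
After batch 2: Gamma(α+S, β+n) = Gamma(15.2+35, 8.3+14) = Gamma(50.2, 22.3).
Posterior β = 22.3.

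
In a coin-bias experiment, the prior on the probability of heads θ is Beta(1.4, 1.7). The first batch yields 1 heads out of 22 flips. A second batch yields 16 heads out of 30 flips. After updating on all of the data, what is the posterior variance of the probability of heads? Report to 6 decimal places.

The Beta prior is conjugate to a Binomial/Bernoulli likelihood; the update adds successes to α and failures to β.
After batch 1: Beta(1.4+1, 1.7+21) = Beta(2.4, 22.7).
After batch 2: Beta(2.4+16, 22.7+14) = Beta(18.4, 36.7).
Var = αβ/((α+β)²(α+β+1)) = 18.4·36.7/(55.1²·56.1) = 0.003965.

0.003965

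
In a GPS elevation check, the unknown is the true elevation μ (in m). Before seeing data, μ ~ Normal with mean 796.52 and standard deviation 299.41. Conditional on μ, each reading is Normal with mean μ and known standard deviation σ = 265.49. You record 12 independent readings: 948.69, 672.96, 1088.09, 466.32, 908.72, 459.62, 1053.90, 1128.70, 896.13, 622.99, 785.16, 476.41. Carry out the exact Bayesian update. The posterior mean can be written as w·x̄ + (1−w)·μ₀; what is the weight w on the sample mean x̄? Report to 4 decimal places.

For Normal data with known variance σ², a Normal(μ₀, σ₀²) prior on μ is conjugate. Posterior precision = 1/σ₀² + n/σ²; posterior mean is the precision-weighted average of μ₀ and x̄.
σ₀² = 299.41² = 89646.3481, σ² = 265.49² = 70484.9401. Prior precision 1/σ₀² = 1/89646.3481; data precision n/σ² = 12/70484.9401.
w = (n/σ²)/(1/σ₀² + n/σ²) = n·σ₀²/(σ² + n·σ₀²) = 12·89646.3481/(70484.9401 + 12·89646.3481) = 1075756.1772/1146241.1173 = 0.9385.

0.9385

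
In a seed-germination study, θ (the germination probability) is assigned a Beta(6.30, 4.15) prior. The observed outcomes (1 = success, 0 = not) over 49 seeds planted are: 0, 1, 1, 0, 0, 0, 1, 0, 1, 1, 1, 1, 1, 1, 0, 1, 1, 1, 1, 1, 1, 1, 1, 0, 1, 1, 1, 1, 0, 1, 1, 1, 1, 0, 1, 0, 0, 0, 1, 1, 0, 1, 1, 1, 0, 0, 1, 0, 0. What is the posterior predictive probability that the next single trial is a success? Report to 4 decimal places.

The Beta prior is conjugate to a Binomial/Bernoulli likelihood; the update adds successes to α and failures to β.
Posterior: Beta(α+k, β+n−k) = Beta(6.30+32, 4.15+17) = Beta(38.30, 21.15).
For a single future Bernoulli trial, P(success | data) = α/(α+β) = 0.6442.

0.6442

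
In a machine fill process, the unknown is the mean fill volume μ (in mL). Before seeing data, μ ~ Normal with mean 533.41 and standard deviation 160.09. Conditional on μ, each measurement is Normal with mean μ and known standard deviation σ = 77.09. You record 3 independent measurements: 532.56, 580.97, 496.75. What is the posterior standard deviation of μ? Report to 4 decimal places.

For Normal data with known variance σ², a Normal(μ₀, σ₀²) prior on μ is conjugate. Posterior precision = 1/σ₀² + n/σ²; posterior mean is the precision-weighted average of μ₀ and x̄.
σ₀² = 160.09² = 25628.8081, σ² = 77.09² = 5942.8681; σ² + n·σ₀² = 5942.8681 + 3·25628.8081 = 82829.2924.
Posterior precision = 1/σ₀² + n/σ² = 1/25628.8081 + 3/5942.8681 = (σ² + n·σ₀²)/(σ₀²σ²) = 82829.2924/(25628.8081·5942.8681); posterior variance σₙ² = σ₀²σ²/(σ² + n·σ₀²) = 25628.8081·5942.8681/82829.2924 = 1838.825634.
Posterior SD = √σₙ² = √(25628.8081·5942.8681/82829.2924) = 42.8815.

42.8815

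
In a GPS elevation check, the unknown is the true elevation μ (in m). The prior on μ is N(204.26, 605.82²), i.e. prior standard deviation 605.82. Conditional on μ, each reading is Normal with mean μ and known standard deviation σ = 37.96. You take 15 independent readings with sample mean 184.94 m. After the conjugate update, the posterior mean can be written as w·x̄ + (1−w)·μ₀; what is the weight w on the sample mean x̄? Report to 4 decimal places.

For Normal data with known variance σ², a Normal(μ₀, σ₀²) prior on μ is conjugate. Posterior precision = 1/σ₀² + n/σ²; posterior mean is the precision-weighted average of μ₀ and x̄.
σ₀² = 605.82² = 367017.8724, σ² = 37.96² = 1440.9616. Prior precision 1/σ₀² = 1/367017.8724; data precision n/σ² = 15/1440.9616.
w = (n/σ²)/(1/σ₀² + n/σ²) = n·σ₀²/(σ² + n·σ₀²) = 15·367017.8724/(1440.9616 + 15·367017.8724) = 5505268.086/5506709.0476 = 0.9997.

0.9997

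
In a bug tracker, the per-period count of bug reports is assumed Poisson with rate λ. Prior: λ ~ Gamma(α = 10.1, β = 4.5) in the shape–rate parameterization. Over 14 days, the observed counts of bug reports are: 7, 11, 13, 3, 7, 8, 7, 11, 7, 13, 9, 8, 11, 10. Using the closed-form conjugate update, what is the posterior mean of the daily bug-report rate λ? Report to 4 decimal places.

With a Gamma(shape α, rate β) prior, the Poisson likelihood is conjugate: the posterior is Gamma(α + ΣXᵢ, β + n).
Sum of counts S = 125 over n = 14 days.
Posterior: Gamma(α+S, β+n) = Gamma(10.1+125, 4.5+14) = Gamma(135.1, 18.5).
Posterior mean = α/β = 135.1/18.5 = 7.3027.

7.3027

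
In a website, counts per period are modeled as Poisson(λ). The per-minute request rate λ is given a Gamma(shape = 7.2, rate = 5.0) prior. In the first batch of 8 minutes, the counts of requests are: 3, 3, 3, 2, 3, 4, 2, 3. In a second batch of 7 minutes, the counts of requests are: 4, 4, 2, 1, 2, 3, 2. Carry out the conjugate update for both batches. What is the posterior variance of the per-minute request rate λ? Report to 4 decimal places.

0.1205

With a Gamma(shape α, rate β) prior, the Poisson likelihood is conjugate: the posterior is Gamma(α + ΣXᵢ, β + n).
Batch 1: sum of counts S = 23 over n = 8 minutes.
After batch 1: Gamma(α+S, β+n) = Gamma(7.2+23, 5.0+8) = Gamma(30.2, 13.0).
Batch 2: sum of counts S = 18 over n = 7 minutes.
After batch 2: Gamma(α+S, β+n) = Gamma(30.2+18, 13.0+7) = Gamma(48.2, 20.0).
Var = α/β² = 48.2/20.0² = 0.1205.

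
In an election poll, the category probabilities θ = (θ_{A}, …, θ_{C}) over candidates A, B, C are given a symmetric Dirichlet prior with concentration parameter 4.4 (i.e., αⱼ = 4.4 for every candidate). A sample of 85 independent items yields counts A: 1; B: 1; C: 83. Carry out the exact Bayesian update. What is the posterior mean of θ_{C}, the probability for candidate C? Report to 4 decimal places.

0.8900

The Dirichlet prior is conjugate to the Multinomial likelihood: each posterior αⱼ = prior αⱼ + observed count nⱼ.
Posterior concentration: (5.4, 5.4, 87.4), total = 98.2.
E[θ_{C}|data] = α_{C}/Σα = 87.4/98.2 = 0.8900.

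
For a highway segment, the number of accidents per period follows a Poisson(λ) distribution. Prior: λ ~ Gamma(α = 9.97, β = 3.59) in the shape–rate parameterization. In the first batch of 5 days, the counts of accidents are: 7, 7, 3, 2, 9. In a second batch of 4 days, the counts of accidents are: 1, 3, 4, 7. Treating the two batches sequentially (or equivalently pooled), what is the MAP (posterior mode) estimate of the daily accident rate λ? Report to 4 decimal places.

With a Gamma(shape α, rate β) prior, the Poisson likelihood is conjugate: the posterior is Gamma(α + ΣXᵢ, β + n).
Batch 1: sum of counts S = 28 over n = 5 days.
After batch 1: Gamma(α+S, β+n) = Gamma(9.97+28, 3.59+5) = Gamma(37.97, 8.59).
Batch 2: sum of counts S = 15 over n = 4 days.
After batch 2: Gamma(α+S, β+n) = Gamma(37.97+15, 8.59+4) = Gamma(52.97, 12.59).
Mode of Gamma(α,β) for α≥1 is (α−1)/β = 51.97/12.59 = 4.1279.

4.1279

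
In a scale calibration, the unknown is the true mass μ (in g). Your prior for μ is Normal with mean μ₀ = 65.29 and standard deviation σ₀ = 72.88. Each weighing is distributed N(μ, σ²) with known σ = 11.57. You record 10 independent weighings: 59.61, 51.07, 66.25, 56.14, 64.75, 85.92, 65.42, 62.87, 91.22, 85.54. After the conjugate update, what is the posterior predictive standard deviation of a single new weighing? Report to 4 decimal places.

For Normal data with known variance σ², a Normal(μ₀, σ₀²) prior on μ is conjugate. Posterior precision = 1/σ₀² + n/σ²; posterior mean is the precision-weighted average of μ₀ and x̄.
σ₀² = 72.88² = 5311.4944, σ² = 11.57² = 133.8649; σ² + n·σ₀² = 133.8649 + 10·5311.4944 = 53248.8089.
Posterior precision = 1/σ₀² + n/σ² = 1/5311.4944 + 10/133.8649 = (σ² + n·σ₀²)/(σ₀²σ²) = 53248.8089/(5311.4944·133.8649); posterior variance σₙ² = σ₀²σ²/(σ² + n·σ₀²) = 5311.4944·133.8649/53248.8089 = 13.352837.
Predictive variance for one new observation = σₙ² + σ² = 5311.4944·133.8649/53248.8089 + 133.8649 = σ²·(σ₀² + 53248.8089)/53248.8089 = 133.8649·58560.3033/53248.8089 = 147.217737; SD = √(133.8649·58560.3033/53248.8089) = 12.1333.

12.1333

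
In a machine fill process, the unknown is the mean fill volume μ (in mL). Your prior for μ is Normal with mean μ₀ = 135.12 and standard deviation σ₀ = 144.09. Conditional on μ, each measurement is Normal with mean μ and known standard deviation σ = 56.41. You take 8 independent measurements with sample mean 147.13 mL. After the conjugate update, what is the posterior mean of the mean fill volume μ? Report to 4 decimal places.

For Normal data with known variance σ², a Normal(μ₀, σ₀²) prior on μ is conjugate. Posterior precision = 1/σ₀² + n/σ²; posterior mean is the precision-weighted average of μ₀ and x̄.
n·x̄ = 8·147.13 = 1177.04.
σ₀² = 144.09² = 20761.9281, σ² = 56.41² = 3182.0881; σ² + n·σ₀² = 3182.0881 + 8·20761.9281 = 169277.5129.
Posterior mean = (μ₀/σ₀² + n·x̄/σ²)/(1/σ₀² + n/σ²) = (σ²·μ₀ + σ₀²·n·x̄)/(σ² + n·σ₀²) = (3182.0881·135.12 + 20761.9281·1177.04)/169277.5129 = 24867583.594896/169277.5129 = 146.9042.

146.9042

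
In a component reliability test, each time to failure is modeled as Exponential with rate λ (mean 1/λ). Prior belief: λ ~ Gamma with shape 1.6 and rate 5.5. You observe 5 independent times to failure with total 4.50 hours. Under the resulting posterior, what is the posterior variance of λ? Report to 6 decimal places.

0.066000

With a Gamma(shape α, rate β) prior on the exponential rate λ, the posterior after n observations with total T = Σxᵢ is Gamma(α+n, β+T).
Posterior: Gamma(1.6+5, 5.5+4.50) = Gamma(6.6, 10.00).
Var = α/β² = 0.066000.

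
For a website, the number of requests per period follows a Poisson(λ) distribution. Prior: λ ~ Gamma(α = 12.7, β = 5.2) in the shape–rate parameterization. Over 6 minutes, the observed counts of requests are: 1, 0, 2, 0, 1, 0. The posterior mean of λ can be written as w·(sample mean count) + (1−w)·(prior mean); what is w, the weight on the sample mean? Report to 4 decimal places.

With a Gamma(shape α, rate β) prior, the Poisson likelihood is conjugate: the posterior is Gamma(α + ΣXᵢ, β + n).
Posterior mean = (α₀+S)/(β₀+n) = [n/(β₀+n)]·(S/n) + [β₀/(β₀+n)]·(α₀/β₀), so only n and β₀ enter the weight.
Weight on data w = n/(β₀+n) = 6/(5.2+6) = 6/11.2 = 0.5357.

0.5357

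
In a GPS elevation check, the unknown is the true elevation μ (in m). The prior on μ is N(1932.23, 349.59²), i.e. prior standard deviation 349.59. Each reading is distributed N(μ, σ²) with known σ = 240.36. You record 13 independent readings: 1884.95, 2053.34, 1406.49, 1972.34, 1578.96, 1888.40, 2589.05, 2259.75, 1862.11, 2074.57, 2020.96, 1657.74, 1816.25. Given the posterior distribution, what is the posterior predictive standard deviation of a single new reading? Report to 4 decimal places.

For Normal data with known variance σ², a Normal(μ₀, σ₀²) prior on μ is conjugate. Posterior precision = 1/σ₀² + n/σ²; posterior mean is the precision-weighted average of μ₀ and x̄.
σ₀² = 349.59² = 122213.1681, σ² = 240.36² = 57772.9296; σ² + n·σ₀² = 57772.9296 + 13·122213.1681 = 1646544.1149.
Posterior precision = 1/σ₀² + n/σ² = 1/122213.1681 + 13/57772.9296 = (σ² + n·σ₀²)/(σ₀²σ²) = 1646544.1149/(122213.1681·57772.9296); posterior variance σₙ² = σ₀²σ²/(σ² + n·σ₀²) = 122213.1681·57772.9296/1646544.1149 = 4288.140653.
Predictive variance for one new observation = σₙ² + σ² = 122213.1681·57772.9296/1646544.1149 + 57772.9296 = σ²·(σ₀² + 1646544.1149)/1646544.1149 = 57772.9296·1768757.283/1646544.1149 = 62061.070253; SD = √(57772.9296·1768757.283/1646544.1149) = 249.1206.

249.1206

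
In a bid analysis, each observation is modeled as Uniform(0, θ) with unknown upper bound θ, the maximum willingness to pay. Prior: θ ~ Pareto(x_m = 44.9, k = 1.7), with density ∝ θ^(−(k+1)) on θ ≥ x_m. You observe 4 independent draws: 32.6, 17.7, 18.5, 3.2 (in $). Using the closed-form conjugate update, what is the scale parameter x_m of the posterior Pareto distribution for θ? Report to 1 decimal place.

44.9

A Pareto(scale x_m, shape k) prior on the upper bound θ of Uniform(0, θ) is conjugate: posterior is Pareto(max(x_m, max xᵢ), k + n).
Sample maximum = 32.6; prior scale x_m = 44.9 → posterior scale = max = 44.9.
Posterior shape = 1.7 + 4 = 5.7.
Posterior scale x_m = 44.9.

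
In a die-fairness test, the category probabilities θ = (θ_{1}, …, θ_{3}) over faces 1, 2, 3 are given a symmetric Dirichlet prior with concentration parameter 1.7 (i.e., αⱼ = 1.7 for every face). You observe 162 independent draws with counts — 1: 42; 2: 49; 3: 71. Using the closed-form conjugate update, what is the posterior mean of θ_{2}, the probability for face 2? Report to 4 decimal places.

The Dirichlet prior is conjugate to the Multinomial likelihood: each posterior αⱼ = prior αⱼ + observed count nⱼ.
Posterior concentration: (43.7, 50.7, 72.7), total = 167.1.
E[θ_{2}|data] = α_{2}/Σα = 50.7/167.1 = 0.3034.

0.3034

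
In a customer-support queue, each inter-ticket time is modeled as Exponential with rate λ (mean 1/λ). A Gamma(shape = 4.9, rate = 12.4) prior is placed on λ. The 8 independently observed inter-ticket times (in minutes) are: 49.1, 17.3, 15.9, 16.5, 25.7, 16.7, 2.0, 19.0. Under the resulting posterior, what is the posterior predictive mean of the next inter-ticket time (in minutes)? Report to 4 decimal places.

14.6723

With a Gamma(shape α, rate β) prior on the exponential rate λ, the posterior after n observations with total T = Σxᵢ is Gamma(α+n, β+T).
Sum of observations T = 162.2 minutes; n = 8.
Posterior: Gamma(4.9+8, 12.4+162.2) = Gamma(12.9, 174.6).
The predictive distribution for the next observation is Lomax; its mean is β/(α−1) = 174.6/11.9 = 14.6723.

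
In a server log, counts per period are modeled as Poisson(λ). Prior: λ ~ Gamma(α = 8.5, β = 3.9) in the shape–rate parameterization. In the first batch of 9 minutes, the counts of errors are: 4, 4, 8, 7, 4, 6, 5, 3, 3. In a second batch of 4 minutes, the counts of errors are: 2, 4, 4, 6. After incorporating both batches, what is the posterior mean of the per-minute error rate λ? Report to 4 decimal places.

4.0533

With a Gamma(shape α, rate β) prior, the Poisson likelihood is conjugate: the posterior is Gamma(α + ΣXᵢ, β + n).
Batch 1: sum of counts S = 44 over n = 9 minutes.
After batch 1: Gamma(α+S, β+n) = Gamma(8.5+44, 3.9+9) = Gamma(52.5, 12.9).
Batch 2: sum of counts S = 16 over n = 4 minutes.
After batch 2: Gamma(α+S, β+n) = Gamma(52.5+16, 12.9+4) = Gamma(68.5, 16.9).
Posterior mean = α/β = 68.5/16.9 = 4.0533.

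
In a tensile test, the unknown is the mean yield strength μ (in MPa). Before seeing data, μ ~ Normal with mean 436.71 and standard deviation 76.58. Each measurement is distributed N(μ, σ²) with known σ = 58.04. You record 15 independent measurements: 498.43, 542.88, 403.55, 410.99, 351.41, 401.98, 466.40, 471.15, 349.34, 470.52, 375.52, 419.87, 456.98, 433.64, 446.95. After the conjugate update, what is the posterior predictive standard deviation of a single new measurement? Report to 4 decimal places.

59.8743

For Normal data with known variance σ², a Normal(μ₀, σ₀²) prior on μ is conjugate. Posterior precision = 1/σ₀² + n/σ²; posterior mean is the precision-weighted average of μ₀ and x̄.
σ₀² = 76.58² = 5864.4964, σ² = 58.04² = 3368.6416; σ² + n·σ₀² = 3368.6416 + 15·5864.4964 = 91336.0876.
Posterior precision = 1/σ₀² + n/σ² = 1/5864.4964 + 15/3368.6416 = (σ² + n·σ₀²)/(σ₀²σ²) = 91336.0876/(5864.4964·3368.6416); posterior variance σₙ² = σ₀²σ²/(σ² + n·σ₀²) = 5864.4964·3368.6416/91336.0876 = 216.293330.
Predictive variance for one new observation = σₙ² + σ² = 5864.4964·3368.6416/91336.0876 + 3368.6416 = σ²·(σ₀² + 91336.0876)/91336.0876 = 3368.6416·97200.584/91336.0876 = 3584.934930; SD = √(3368.6416·97200.584/91336.0876) = 59.8743.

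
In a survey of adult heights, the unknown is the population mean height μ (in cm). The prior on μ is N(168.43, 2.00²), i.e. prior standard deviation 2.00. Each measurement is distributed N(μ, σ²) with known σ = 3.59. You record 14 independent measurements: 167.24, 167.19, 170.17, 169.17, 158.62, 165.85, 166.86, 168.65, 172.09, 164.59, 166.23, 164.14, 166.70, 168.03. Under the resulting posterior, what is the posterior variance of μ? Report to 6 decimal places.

0.748350

For Normal data with known variance σ², a Normal(μ₀, σ₀²) prior on μ is conjugate. Posterior precision = 1/σ₀² + n/σ²; posterior mean is the precision-weighted average of μ₀ and x̄.
σ₀² = 2.00² = 4, σ² = 3.59² = 12.8881; σ² + n·σ₀² = 12.8881 + 14·4 = 68.8881.
Posterior precision = 1/σ₀² + n/σ² = 1/4 + 14/12.8881 = (σ² + n·σ₀²)/(σ₀²σ²) = 68.8881/(4·12.8881); posterior variance σₙ² = σ₀²σ²/(σ² + n·σ₀²) = 4·12.8881/68.8881 = 0.748350.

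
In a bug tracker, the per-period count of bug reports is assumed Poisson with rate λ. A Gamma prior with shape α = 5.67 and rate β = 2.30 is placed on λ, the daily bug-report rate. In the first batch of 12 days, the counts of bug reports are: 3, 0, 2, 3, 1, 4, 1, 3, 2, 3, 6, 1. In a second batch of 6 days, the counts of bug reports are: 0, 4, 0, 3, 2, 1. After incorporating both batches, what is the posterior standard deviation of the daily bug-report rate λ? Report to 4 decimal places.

With a Gamma(shape α, rate β) prior, the Poisson likelihood is conjugate: the posterior is Gamma(α + ΣXᵢ, β + n).
Batch 1: sum of counts S = 29 over n = 12 days.
After batch 1: Gamma(α+S, β+n) = Gamma(5.67+29, 2.30+12) = Gamma(34.67, 14.30).
Batch 2: sum of counts S = 10 over n = 6 days.
After batch 2: Gamma(α+S, β+n) = Gamma(34.67+10, 14.30+6) = Gamma(44.67, 20.30).
SD = √α/β = √44.67/20.30 = 0.3292.

0.3292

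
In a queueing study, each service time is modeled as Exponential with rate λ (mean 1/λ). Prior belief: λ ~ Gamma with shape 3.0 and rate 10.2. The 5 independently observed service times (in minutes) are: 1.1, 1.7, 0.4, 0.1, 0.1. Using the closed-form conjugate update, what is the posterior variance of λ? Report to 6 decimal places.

0.043253

With a Gamma(shape α, rate β) prior on the exponential rate λ, the posterior after n observations with total T = Σxᵢ is Gamma(α+n, β+T).
Sum of observations T = 3.4 minutes; n = 5.
Posterior: Gamma(3.0+5, 10.2+3.4) = Gamma(8.0, 13.6).
Var = α/β² = 0.043253.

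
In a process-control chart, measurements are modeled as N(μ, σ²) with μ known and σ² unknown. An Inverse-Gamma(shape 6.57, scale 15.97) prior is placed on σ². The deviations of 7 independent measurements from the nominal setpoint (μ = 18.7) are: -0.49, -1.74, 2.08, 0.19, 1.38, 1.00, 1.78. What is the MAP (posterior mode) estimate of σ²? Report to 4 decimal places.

2.0616

With known mean μ and an Inverse-Gamma(α, β) prior on σ², the Normal likelihood is conjugate: posterior is Inv-Gamma(α + n/2, β + Σ(xᵢ−μ)²/2).
Σ(xᵢ−μ)² = (-0.49)² + (-1.74)² + (2.08)² + (0.19)² + (1.38)² + (1.00)² + (1.78)² = 13.7030.
Posterior: Inv-Gamma(6.57 + 7/2, 15.97 + 13.7030/2) = Inv-Gamma(10.07, 22.82150).
Mode = β/(α+1) = 22.82150/11.07 = 2.0616.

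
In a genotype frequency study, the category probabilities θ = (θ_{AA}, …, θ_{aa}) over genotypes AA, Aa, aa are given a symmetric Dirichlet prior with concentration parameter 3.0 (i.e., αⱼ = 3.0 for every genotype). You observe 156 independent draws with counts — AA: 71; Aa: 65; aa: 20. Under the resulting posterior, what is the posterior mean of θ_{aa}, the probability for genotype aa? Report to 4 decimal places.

The Dirichlet prior is conjugate to the Multinomial likelihood: each posterior αⱼ = prior αⱼ + observed count nⱼ.
Posterior concentration: (74.0, 68.0, 23.0), total = 165.0.
E[θ_{aa}|data] = α_{aa}/Σα = 23.0/165.0 = 0.1394.

0.1394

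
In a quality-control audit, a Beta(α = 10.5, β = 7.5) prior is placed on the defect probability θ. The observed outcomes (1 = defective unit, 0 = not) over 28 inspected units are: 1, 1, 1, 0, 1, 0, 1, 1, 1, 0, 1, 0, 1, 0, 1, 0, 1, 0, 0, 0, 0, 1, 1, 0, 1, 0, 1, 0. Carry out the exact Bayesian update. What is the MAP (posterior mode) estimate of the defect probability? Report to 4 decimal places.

0.5568

The Beta prior is conjugate to a Binomial/Bernoulli likelihood; the update adds successes to α and failures to β.
Posterior: Beta(α+k, β+n−k) = Beta(10.5+15, 7.5+13) = Beta(25.5, 20.5).
Mode of Beta(a,b) for a,b>1 is (a−1)/(a+b−2) = 24.5/44.0 = 0.5568.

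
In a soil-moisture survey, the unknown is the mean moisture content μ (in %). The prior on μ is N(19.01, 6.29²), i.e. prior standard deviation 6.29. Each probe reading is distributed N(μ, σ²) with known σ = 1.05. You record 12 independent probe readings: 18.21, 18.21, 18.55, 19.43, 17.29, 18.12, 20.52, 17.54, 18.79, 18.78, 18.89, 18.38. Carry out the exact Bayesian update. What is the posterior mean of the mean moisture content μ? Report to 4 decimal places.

18.5602

For Normal data with known variance σ², a Normal(μ₀, σ₀²) prior on μ is conjugate. Posterior precision = 1/σ₀² + n/σ²; posterior mean is the precision-weighted average of μ₀ and x̄.
Σxᵢ = 18.21 + 18.21 + 18.55 + 19.43 + 17.29 + 18.12 + 20.52 + 17.54 + 18.79 + 18.78 + 18.89 + 18.38 = 222.71, so n·x̄ = 222.71.
σ₀² = 6.29² = 39.5641, σ² = 1.05² = 1.1025; σ² + n·σ₀² = 1.1025 + 12·39.5641 = 475.8717.
Posterior mean = (μ₀/σ₀² + n·x̄/σ²)/(1/σ₀² + n/σ²) = (σ²·μ₀ + σ₀²·n·x̄)/(σ² + n·σ₀²) = (1.1025·19.01 + 39.5641·222.71)/475.8717 = 8832.279236/475.8717 = 18.5602.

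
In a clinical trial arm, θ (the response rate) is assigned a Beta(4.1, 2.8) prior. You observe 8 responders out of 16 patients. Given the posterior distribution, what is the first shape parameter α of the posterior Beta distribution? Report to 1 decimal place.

12.1

The Beta prior is conjugate to a Binomial/Bernoulli likelihood; the update adds successes to α and failures to β.
Posterior: Beta(α+k, β+n−k) = Beta(4.1+8, 2.8+8) = Beta(12.1, 10.8).
Posterior α = 12.1.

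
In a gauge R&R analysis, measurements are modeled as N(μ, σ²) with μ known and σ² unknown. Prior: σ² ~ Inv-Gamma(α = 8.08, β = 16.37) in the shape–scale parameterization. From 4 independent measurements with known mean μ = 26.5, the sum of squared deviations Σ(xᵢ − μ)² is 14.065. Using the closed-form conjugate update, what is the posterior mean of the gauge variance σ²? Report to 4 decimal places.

With known mean μ and an Inverse-Gamma(α, β) prior on σ², the Normal likelihood is conjugate: posterior is Inv-Gamma(α + n/2, β + Σ(xᵢ−μ)²/2).
Posterior: Inv-Gamma(8.08 + 4/2, 16.37 + 14.065/2) = Inv-Gamma(10.08, 23.4025).
E[σ²|data] = β/(α−1) = 23.4025/9.08 = 2.5774.

2.5774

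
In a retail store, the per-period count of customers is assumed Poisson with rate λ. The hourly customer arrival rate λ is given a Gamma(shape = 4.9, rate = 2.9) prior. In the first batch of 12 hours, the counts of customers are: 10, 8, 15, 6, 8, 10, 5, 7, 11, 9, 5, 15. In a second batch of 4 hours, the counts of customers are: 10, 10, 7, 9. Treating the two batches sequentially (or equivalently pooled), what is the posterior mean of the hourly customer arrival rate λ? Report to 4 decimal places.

7.9312

With a Gamma(shape α, rate β) prior, the Poisson likelihood is conjugate: the posterior is Gamma(α + ΣXᵢ, β + n).
Batch 1: sum of counts S = 109 over n = 12 hours.
After batch 1: Gamma(α+S, β+n) = Gamma(4.9+109, 2.9+12) = Gamma(113.9, 14.9).
Batch 2: sum of counts S = 36 over n = 4 hours.
After batch 2: Gamma(α+S, β+n) = Gamma(113.9+36, 14.9+4) = Gamma(149.9, 18.9).
Posterior mean = α/β = 149.9/18.9 = 7.9312.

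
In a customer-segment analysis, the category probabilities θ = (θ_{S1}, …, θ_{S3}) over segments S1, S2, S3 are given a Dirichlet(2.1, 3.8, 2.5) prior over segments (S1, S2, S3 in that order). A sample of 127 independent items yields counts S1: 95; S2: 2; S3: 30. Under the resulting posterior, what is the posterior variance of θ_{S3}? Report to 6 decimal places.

0.001337

The Dirichlet prior is conjugate to the Multinomial likelihood: each posterior αⱼ = prior αⱼ + observed count nⱼ.
Posterior concentration: (97.1, 5.8, 32.5), total = 135.4.
Var[θ_j] = α_j(Σα−α_j)/((Σα)²(Σα+1)) = 32.5·102.9/(135.4²·136.4) = 0.001337.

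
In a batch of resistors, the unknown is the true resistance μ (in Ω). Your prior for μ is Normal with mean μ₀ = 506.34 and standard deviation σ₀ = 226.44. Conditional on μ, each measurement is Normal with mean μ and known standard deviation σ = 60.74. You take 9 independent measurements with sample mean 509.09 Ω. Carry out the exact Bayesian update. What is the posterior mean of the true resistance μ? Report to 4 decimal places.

For Normal data with known variance σ², a Normal(μ₀, σ₀²) prior on μ is conjugate. Posterior precision = 1/σ₀² + n/σ²; posterior mean is the precision-weighted average of μ₀ and x̄.
n·x̄ = 9·509.09 = 4581.81.
σ₀² = 226.44² = 51275.0736, σ² = 60.74² = 3689.3476; σ² + n·σ₀² = 3689.3476 + 9·51275.0736 = 465165.01.
Posterior mean = (μ₀/σ₀² + n·x̄/σ²)/(1/σ₀² + n/σ²) = (σ²·μ₀ + σ₀²·n·x̄)/(σ² + n·σ₀²) = (3689.3476·506.34 + 51275.0736·4581.81)/465165.01 = 236800709.235/465165.01 = 509.0682.

509.0682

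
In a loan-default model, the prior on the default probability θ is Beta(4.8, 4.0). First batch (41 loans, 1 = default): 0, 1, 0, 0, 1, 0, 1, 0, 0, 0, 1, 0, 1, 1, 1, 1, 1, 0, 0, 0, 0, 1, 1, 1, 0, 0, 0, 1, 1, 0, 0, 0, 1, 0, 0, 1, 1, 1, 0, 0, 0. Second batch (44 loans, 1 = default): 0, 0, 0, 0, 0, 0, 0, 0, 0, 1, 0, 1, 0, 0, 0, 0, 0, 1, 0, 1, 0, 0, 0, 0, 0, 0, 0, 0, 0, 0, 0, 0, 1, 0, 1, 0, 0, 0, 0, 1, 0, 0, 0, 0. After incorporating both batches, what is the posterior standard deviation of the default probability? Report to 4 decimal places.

The Beta prior is conjugate to a Binomial/Bernoulli likelihood; the update adds successes to α and failures to β.
After batch 1: Beta(4.8+18, 4.0+23) = Beta(22.8, 27.0).
After batch 2: Beta(22.8+7, 27.0+37) = Beta(29.8, 64.0).
Var = αβ/((α+β)²(α+β+1)) = 29.8·64.0/(93.8²·94.8) = 0.00228656; SD = √0.00228656 = 0.0478.

0.0478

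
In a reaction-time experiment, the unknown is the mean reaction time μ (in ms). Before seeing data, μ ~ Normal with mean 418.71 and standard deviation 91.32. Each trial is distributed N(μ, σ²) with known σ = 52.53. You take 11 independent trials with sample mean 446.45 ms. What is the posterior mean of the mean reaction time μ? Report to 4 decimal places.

For Normal data with known variance σ², a Normal(μ₀, σ₀²) prior on μ is conjugate. Posterior precision = 1/σ₀² + n/σ²; posterior mean is the precision-weighted average of μ₀ and x̄.
n·x̄ = 11·446.45 = 4910.95.
σ₀² = 91.32² = 8339.3424, σ² = 52.53² = 2759.4009; σ² + n·σ₀² = 2759.4009 + 11·8339.3424 = 94492.1673.
Posterior mean = (μ₀/σ₀² + n·x̄/σ²)/(1/σ₀² + n/σ²) = (σ²·μ₀ + σ₀²·n·x̄)/(σ² + n·σ₀²) = (2759.4009·418.71 + 8339.3424·4910.95)/94492.1673 = 42109482.310119/94492.1673 = 445.6399.

445.6399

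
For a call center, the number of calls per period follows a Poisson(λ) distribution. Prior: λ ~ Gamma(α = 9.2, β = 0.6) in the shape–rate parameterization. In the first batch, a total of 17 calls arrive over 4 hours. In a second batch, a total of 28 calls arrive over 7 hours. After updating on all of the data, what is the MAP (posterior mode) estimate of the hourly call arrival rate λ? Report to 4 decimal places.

With a Gamma(shape α, rate β) prior, the Poisson likelihood is conjugate: the posterior is Gamma(α + ΣXᵢ, β + n).
After batch 1: Gamma(α+S, β+n) = Gamma(9.2+17, 0.6+4) = Gamma(26.2, 4.6).
After batch 2: Gamma(α+S, β+n) = Gamma(26.2+28, 4.6+7) = Gamma(54.2, 11.6).
Mode of Gamma(α,β) for α≥1 is (α−1)/β = 53.2/11.6 = 4.5862.

4.5862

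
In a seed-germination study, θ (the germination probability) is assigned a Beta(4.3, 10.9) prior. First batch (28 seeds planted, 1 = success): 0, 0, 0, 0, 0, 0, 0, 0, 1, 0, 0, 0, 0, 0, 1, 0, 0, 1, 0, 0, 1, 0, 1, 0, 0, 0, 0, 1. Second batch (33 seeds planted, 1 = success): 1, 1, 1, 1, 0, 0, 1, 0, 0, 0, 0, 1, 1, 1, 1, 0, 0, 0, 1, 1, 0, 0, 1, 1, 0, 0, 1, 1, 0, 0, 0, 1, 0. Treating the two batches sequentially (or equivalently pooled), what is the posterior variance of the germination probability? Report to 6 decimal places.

0.002928

The Beta prior is conjugate to a Binomial/Bernoulli likelihood; the update adds successes to α and failures to β.
After batch 1: Beta(4.3+6, 10.9+22) = Beta(10.3, 32.9).
After batch 2: Beta(10.3+16, 32.9+17) = Beta(26.3, 49.9).
Var = αβ/((α+β)²(α+β+1)) = 26.3·49.9/(76.2²·77.2) = 0.002928.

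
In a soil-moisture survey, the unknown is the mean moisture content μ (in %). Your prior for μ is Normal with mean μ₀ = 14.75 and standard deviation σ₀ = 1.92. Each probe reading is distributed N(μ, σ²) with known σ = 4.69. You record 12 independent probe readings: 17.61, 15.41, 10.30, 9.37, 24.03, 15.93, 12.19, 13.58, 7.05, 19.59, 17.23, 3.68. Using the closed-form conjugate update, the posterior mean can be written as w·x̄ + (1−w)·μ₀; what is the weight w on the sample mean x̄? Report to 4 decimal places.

For Normal data with known variance σ², a Normal(μ₀, σ₀²) prior on μ is conjugate. Posterior precision = 1/σ₀² + n/σ²; posterior mean is the precision-weighted average of μ₀ and x̄.
σ₀² = 1.92² = 3.6864, σ² = 4.69² = 21.9961. Prior precision 1/σ₀² = 1/3.6864; data precision n/σ² = 12/21.9961.
w = (n/σ²)/(1/σ₀² + n/σ²) = n·σ₀²/(σ² + n·σ₀²) = 12·3.6864/(21.9961 + 12·3.6864) = 44.2368/66.2329 = 0.6679.

0.6679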